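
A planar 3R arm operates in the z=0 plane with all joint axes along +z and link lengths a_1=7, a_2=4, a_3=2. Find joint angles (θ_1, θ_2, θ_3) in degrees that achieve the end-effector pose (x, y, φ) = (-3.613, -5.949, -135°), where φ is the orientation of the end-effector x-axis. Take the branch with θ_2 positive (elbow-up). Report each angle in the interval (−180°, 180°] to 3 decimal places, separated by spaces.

-150.005 135.004 -119.999

wrist centre = target − a_3·(cos φ, sin φ) = (-2.1988, -4.5348)
cos θ_2 = (25.3989−7²−4²)/(2·7·4) = -0.7072; θ_2 = 135.0044° (elbow-up)
β = atan2(-4.5348,-2.1988) = -115.8674°; ψ = atan2(2.8282,4.1714) = 34.1376°
θ_1 = β − ψ = -150.0050°
θ_3 = φ − θ_1 − θ_2 = -119.9995° (wrapped to (-180°,180°])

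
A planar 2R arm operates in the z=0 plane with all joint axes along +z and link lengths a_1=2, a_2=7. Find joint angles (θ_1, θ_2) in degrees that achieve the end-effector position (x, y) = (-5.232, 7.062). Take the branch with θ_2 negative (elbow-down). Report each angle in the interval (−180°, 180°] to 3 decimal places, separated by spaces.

150.010 -30.012

cos θ_2 = (77.2457−2²−7²)/(2·2·7) = 0.8659; θ_2 = -30.0125° (elbow-down)
β = atan2(7.0620,-5.2320) = 126.5335°; ψ = atan2(-3.5013,8.0614) = -23.4768°
θ_1 = β − ψ = 150.0103°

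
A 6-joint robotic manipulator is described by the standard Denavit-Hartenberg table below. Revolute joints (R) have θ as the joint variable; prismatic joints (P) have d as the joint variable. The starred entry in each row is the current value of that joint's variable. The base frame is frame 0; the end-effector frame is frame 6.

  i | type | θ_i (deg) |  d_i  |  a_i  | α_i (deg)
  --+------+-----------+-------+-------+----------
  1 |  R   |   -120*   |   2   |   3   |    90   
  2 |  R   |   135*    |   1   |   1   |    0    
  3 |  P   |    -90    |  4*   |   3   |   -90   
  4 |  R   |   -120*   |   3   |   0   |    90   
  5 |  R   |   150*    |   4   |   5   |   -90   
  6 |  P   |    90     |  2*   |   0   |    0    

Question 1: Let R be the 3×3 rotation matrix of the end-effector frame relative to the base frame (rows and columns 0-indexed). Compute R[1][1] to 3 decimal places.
End-effector y-axis (col 1 of R) = (-0.6732,0.3340,-0.6597)
R[1][1] = 0.3340

0.334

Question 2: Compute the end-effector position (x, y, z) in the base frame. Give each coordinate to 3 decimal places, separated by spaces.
after link 1: o_1 = (-1.5000, -2.5981, 2.0000)
after link 2: o_2 = (-2.0125, -1.4857, 2.7071)
after link 3: o_3 = (-6.5372, -1.3228, 4.8284)
after link 4: o_4 = (-5.4766, 0.5143, 6.9497)
after link 5: o_5 = (0.8462, -0.0343, 7.7990)
after link 6: o_6 = (0.8071, -1.8341, 6.9278)

0.807 -1.834 6.928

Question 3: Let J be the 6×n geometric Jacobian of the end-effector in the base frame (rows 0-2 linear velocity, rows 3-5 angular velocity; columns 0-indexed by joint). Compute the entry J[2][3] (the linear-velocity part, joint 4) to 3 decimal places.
axis z_3 = (0.3536,0.6124,0.7071); lever o_n−o_3 = (7.3443,-0.5113,2.0993)
cross product → J_v[:, 3] = (1.6471,4.4510,-4.6782)
J_ω[:, 3] = z_3
entry J[2][3] = -4.6782

-4.678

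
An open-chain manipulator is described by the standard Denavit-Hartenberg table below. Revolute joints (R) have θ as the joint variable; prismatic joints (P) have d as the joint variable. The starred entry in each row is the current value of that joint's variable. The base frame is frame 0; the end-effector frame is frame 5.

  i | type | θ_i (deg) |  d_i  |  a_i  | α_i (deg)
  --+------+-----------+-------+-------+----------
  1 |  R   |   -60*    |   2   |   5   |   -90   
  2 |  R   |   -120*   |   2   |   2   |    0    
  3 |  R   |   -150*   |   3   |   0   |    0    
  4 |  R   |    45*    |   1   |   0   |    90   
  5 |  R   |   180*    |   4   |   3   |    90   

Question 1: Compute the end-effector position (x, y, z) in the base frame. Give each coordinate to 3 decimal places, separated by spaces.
9.671 -4.751 3.025

after link 1: o_1 = (2.5000, -4.3301, 2.0000)
after link 2: o_2 = (3.7321, -2.4641, 3.7321)
after link 3: o_3 = (6.3301, -0.9641, 3.7321)
after link 4: o_4 = (7.1962, -0.4641, 3.7321)
after link 5: o_5 = (9.6710, -4.7507, 3.0249)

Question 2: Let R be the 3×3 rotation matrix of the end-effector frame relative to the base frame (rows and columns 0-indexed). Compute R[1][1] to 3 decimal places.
End-effector y-axis (col 1 of R) = (0.3536,-0.6124,-0.7071)
R[1][1] = -0.6124

-0.612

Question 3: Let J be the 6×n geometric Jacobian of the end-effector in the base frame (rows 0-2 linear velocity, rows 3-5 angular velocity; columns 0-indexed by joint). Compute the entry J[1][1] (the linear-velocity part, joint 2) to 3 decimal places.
-0.888

axis z_1 = (0.8660,0.5000,0.0000); lever o_n−o_1 = (7.1710,-0.4206,1.0249)
cross product → J_v[:, 1] = (0.5125,-0.8876,-3.9497)
J_ω[:, 1] = z_1
entry J[1][1] = -0.8876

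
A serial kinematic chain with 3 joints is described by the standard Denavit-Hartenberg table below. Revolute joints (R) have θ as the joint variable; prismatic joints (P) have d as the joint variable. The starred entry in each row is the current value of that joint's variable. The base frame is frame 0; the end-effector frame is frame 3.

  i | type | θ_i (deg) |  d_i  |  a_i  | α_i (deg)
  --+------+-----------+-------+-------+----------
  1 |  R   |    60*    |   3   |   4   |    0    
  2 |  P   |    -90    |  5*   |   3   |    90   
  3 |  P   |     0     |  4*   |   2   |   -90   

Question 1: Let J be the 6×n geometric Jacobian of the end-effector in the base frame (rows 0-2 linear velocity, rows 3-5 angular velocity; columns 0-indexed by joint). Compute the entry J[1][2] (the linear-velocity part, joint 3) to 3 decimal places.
-0.866

prismatic axis z_2 = (-0.5000,-0.8660,0.0000)
J_v[:, 2] = z_2; J_ω[:, 2] = (0,0,0)
entry J[1][2] = -0.8660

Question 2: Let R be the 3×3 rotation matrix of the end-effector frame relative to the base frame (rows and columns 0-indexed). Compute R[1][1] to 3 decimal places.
0.866

End-effector y-axis (col 1 of R) = (0.5000,0.8660,0.0000)
R[1][1] = 0.8660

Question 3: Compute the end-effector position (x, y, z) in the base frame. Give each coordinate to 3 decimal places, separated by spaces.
4.330 -2.500 8.000

after link 1: o_1 = (2.0000, 3.4641, 3.0000)
after link 2: o_2 = (4.5981, 1.9641, 8.0000)
after link 3: o_3 = (4.3301, -2.5000, 8.0000)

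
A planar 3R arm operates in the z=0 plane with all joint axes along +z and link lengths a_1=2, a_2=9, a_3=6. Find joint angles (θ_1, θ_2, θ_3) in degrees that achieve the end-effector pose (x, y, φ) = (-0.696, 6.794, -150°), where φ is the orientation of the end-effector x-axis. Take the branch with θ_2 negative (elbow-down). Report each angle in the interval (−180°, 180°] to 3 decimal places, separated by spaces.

90.007 -30.010 150.003

wrist centre = target − a_3·(cos φ, sin φ) = (4.5002, 9.7940)
cos θ_2 = (116.1738−2²−9²)/(2·2·9) = 0.8659; θ_2 = -30.0099° (elbow-down)
β = atan2(9.7940,4.5002) = 65.3221°; ψ = atan2(-4.5013,9.7935) = -24.6848°
θ_1 = β − ψ = 90.0070°
θ_3 = φ − θ_1 − θ_2 = 150.0029° (wrapped to (-180°,180°])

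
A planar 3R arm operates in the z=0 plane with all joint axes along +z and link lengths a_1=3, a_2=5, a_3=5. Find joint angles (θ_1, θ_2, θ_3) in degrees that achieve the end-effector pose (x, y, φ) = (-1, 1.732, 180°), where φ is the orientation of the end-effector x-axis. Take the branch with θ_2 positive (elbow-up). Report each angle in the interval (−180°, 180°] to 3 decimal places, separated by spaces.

wrist centre = target − a_3·(cos φ, sin φ) = (4.0000, 1.7320)
cos θ_2 = (18.9998−3²−5²)/(2·3·5) = -0.5000; θ_2 = 120.0004° (elbow-up)
β = atan2(1.7320,4.0000) = 23.4126°; ψ = atan2(4.3301,0.5000) = 83.4136°
θ_1 = β − ψ = -60.0010°
θ_3 = φ − θ_1 − θ_2 = 120.0006° (wrapped to (-180°,180°])

-60.001 120.000 120.001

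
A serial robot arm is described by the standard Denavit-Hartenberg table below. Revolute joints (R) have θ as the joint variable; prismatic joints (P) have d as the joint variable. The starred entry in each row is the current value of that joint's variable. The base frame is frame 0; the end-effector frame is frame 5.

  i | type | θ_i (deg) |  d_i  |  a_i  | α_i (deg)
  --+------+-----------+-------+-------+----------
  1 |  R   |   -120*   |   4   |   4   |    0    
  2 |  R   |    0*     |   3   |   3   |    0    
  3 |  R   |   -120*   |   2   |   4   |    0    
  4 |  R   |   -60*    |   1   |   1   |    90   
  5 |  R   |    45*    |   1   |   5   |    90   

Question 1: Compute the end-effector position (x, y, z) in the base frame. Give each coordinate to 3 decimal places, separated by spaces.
after link 1: o_1 = (-2.0000, -3.4641, 4.0000)
after link 2: o_2 = (-3.5000, -6.0622, 7.0000)
after link 3: o_3 = (-5.5000, -2.5981, 9.0000)
after link 4: o_4 = (-5.0000, -1.7321, 10.0000)
after link 5: o_5 = (-2.3662, 0.8298, 13.5355)

-2.366 0.830 13.536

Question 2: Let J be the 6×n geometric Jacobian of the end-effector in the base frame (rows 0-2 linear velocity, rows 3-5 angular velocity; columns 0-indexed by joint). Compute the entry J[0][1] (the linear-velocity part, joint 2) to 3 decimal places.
-4.294

axis z_1 = (0.0000,0.0000,1.0000); lever o_n−o_1 = (-0.3662,4.2939,9.5355)
cross product → J_v[:, 1] = (-4.2939,-0.3662,0.0000)
J_ω[:, 1] = z_1
entry J[0][1] = -4.2939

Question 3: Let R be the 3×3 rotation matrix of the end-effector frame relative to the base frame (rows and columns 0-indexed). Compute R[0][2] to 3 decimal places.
0.354

End-effector z-axis (col 2 of R) = (0.3536,0.6124,-0.7071)
R[0][2] = 0.3536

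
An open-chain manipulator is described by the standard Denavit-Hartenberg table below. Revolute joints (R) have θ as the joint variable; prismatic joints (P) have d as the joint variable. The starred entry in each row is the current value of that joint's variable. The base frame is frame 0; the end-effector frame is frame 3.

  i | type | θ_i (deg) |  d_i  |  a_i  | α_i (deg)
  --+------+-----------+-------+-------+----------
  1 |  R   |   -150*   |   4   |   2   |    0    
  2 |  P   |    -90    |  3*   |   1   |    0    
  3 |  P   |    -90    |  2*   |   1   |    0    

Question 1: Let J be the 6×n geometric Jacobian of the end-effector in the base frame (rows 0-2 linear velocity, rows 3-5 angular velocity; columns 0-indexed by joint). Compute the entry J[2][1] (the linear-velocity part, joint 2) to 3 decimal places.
prismatic axis z_1 = (0.0000,0.0000,1.0000)
J_v[:, 1] = z_1; J_ω[:, 1] = (0,0,0)
entry J[2][1] = 1.0000

1.000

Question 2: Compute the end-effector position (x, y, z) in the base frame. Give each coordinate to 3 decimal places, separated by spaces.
-1.366 0.366 9.000

after link 1: o_1 = (-1.7321, -1.0000, 4.0000)
after link 2: o_2 = (-2.2321, -0.1340, 7.0000)
after link 3: o_3 = (-1.3660, 0.3660, 9.0000)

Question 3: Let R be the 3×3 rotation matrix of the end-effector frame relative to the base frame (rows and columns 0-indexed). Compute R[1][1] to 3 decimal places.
End-effector y-axis (col 1 of R) = (-0.5000,0.8660,0.0000)
R[1][1] = 0.8660

0.866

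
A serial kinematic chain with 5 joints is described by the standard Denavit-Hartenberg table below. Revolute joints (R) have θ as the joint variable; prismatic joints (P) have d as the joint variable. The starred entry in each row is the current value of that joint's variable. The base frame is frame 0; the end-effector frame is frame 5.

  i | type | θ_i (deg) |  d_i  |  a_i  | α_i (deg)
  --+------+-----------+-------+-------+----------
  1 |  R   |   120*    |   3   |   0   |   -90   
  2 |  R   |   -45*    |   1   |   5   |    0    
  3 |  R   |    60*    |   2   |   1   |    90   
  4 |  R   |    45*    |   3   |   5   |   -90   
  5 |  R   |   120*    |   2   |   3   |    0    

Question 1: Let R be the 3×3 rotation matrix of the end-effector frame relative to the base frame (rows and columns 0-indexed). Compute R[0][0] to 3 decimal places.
End-effector x-axis (col 0 of R) = (0.5890,-0.3131,-0.7450)
R[0][0] = 0.5890

0.589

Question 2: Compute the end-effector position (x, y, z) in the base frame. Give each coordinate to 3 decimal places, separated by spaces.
-8.781 1.431 6.390

after link 1: o_1 = (0.0000, 0.0000, 3.0000)
after link 2: o_2 = (-2.6338, 2.5619, 6.5355)
after link 3: o_3 = (-4.8488, 2.3984, 6.2767)
after link 4: o_4 = (-10.0064, 4.2606, 8.2594)
after link 5: o_5 = (-8.7811, 1.4312, 6.3904)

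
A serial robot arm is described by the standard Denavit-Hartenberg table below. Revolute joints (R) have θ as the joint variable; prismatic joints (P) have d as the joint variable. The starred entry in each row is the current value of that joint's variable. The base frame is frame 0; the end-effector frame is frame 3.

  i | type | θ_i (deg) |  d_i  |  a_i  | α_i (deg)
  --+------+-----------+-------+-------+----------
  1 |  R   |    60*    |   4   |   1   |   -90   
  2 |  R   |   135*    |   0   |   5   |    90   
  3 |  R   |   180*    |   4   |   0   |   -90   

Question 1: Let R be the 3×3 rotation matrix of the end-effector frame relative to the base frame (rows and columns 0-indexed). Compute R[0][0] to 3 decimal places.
End-effector x-axis (col 0 of R) = (0.3536,0.6124,0.7071)
R[0][0] = 0.3536

0.354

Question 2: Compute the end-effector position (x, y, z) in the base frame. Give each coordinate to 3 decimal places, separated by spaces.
0.146 0.254 -2.364

after link 1: o_1 = (0.5000, 0.8660, 4.0000)
after link 2: o_2 = (-1.2678, -2.1958, 0.4645)
after link 3: o_3 = (0.1464, 0.2537, -2.3640)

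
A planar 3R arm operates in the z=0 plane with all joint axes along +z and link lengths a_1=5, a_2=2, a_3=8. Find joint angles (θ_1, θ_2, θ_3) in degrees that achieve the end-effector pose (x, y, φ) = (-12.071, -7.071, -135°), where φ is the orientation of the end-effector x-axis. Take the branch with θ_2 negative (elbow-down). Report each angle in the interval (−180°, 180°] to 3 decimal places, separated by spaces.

-155.132 -45.004 65.136

wrist centre = target − a_3·(cos φ, sin φ) = (-6.4141, -1.4141)
cos θ_2 = (43.1411−5²−2²)/(2·5·2) = 0.7071; θ_2 = -45.0043° (elbow-down)
β = atan2(-1.4141,-6.4141) = -167.5667°; ψ = atan2(-1.4143,6.4141) = -12.4348°
θ_1 = β − ψ = -155.1319°
θ_3 = φ − θ_1 − θ_2 = 65.1362° (wrapped to (-180°,180°])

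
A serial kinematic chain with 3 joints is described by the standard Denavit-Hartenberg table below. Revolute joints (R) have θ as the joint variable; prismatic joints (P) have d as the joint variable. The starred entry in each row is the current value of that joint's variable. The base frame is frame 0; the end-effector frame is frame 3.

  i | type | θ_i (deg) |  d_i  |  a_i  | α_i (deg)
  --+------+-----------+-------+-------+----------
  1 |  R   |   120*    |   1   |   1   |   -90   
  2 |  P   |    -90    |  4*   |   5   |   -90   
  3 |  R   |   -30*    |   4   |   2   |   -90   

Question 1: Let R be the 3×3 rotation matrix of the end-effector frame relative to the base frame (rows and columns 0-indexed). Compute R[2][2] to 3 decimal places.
End-effector z-axis (col 2 of R) = (0.7500,0.4330,0.5000)
R[2][2] = 0.5000

0.500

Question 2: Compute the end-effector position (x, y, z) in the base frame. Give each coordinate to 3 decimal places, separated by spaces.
-6.830 1.830 7.732

after link 1: o_1 = (-0.5000, 0.8660, 1.0000)
after link 2: o_2 = (-3.9641, -1.1340, 6.0000)
after link 3: o_3 = (-6.8301, 1.8301, 7.7321)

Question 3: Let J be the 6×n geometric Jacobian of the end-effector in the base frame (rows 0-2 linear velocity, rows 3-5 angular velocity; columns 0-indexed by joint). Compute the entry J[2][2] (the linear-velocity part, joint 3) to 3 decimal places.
1.000

axis z_2 = (-0.5000,0.8660,-0.0000); lever o_n−o_2 = (-2.8660,2.9641,1.7321)
cross product → J_v[:, 2] = (1.5000,0.8660,1.0000)
J_ω[:, 2] = z_2
entry J[2][2] = 1.0000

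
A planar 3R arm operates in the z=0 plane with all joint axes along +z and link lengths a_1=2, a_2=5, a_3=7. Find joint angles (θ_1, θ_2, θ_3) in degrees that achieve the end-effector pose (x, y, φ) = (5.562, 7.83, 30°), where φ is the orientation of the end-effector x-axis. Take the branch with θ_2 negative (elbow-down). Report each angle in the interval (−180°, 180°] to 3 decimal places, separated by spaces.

wrist centre = target − a_3·(cos φ, sin φ) = (-0.5002, 4.3300)
cos θ_2 = (18.9991−2²−5²)/(2·2·5) = -0.5000; θ_2 = -120.0031° (elbow-down)
β = atan2(4.3300,-0.5002) = 96.5893°; ψ = atan2(-4.3300,-0.5002) = -96.5900°
θ_1 = β − ψ = 193.1793°
θ_3 = φ − θ_1 − θ_2 = -43.1762° (wrapped to (-180°,180°])

-166.821 -120.003 -43.176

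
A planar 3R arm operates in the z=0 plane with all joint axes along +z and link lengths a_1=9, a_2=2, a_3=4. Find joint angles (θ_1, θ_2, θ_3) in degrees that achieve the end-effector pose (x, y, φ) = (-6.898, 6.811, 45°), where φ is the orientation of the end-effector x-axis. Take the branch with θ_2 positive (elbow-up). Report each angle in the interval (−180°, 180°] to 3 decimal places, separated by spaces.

wrist centre = target − a_3·(cos φ, sin φ) = (-9.7264, 3.9826)
cos θ_2 = (110.4643−9²−2²)/(2·9·2) = 0.7073; θ_2 = 44.9810° (elbow-up)
β = atan2(3.9826,-9.7264) = 157.7329°; ψ = atan2(1.4137,10.4147) = 7.7304°
θ_1 = β − ψ = 150.0025°
θ_3 = φ − θ_1 − θ_2 = -149.9836° (wrapped to (-180°,180°])

150.003 44.981 -149.984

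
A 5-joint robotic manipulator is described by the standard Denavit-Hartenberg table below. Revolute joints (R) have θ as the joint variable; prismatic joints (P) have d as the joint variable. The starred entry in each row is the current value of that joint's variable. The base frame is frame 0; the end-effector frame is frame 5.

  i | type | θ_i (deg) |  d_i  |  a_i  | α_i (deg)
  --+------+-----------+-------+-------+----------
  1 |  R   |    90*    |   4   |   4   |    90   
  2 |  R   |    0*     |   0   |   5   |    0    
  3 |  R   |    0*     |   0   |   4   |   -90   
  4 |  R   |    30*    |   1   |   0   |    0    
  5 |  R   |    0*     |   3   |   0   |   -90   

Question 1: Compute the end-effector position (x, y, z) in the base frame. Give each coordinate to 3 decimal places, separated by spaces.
0.000 13.000 8.000

after link 1: o_1 = (0.0000, 4.0000, 4.0000)
after link 2: o_2 = (0.0000, 9.0000, 4.0000)
after link 3: o_3 = (0.0000, 13.0000, 4.0000)
after link 4: o_4 = (0.0000, 13.0000, 5.0000)
after link 5: o_5 = (0.0000, 13.0000, 8.0000)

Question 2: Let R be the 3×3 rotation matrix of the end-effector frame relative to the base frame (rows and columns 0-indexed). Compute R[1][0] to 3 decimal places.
0.866

End-effector x-axis (col 0 of R) = (-0.5000,0.8660,0.0000)
R[1][0] = 0.8660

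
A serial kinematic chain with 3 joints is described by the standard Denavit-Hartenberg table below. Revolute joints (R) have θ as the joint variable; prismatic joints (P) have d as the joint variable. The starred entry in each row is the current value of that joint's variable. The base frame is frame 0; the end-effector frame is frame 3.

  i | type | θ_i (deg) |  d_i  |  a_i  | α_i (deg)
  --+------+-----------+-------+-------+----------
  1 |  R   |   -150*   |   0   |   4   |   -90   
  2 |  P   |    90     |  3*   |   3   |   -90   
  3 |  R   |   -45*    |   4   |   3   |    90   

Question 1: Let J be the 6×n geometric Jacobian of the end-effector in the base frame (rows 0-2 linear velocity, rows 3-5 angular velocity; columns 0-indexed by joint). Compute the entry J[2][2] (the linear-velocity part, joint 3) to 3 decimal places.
axis z_2 = (0.8660,0.5000,-0.0000); lever o_n−o_2 = (4.5248,0.1629,-2.1213)
cross product → J_v[:, 2] = (-1.0607,1.8371,-2.1213)
J_ω[:, 2] = z_2
entry J[2][2] = -2.1213

-2.121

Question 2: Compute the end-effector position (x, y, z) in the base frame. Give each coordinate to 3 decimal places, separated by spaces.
after link 1: o_1 = (-3.4641, -2.0000, 0.0000)
after link 2: o_2 = (-1.9641, -4.5981, -3.0000)
after link 3: o_3 = (2.5607, -4.4352, -5.1213)

2.561 -4.435 -5.121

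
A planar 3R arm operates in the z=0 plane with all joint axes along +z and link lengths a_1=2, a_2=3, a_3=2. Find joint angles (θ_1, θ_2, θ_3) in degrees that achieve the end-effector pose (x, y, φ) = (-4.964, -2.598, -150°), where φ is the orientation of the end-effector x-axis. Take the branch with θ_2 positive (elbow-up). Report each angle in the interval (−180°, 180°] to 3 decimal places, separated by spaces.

wrist centre = target − a_3·(cos φ, sin φ) = (-3.2319, -1.5980)
cos θ_2 = (12.9991−2²−3²)/(2·2·3) = -0.0001; θ_2 = 90.0043° (elbow-up)
β = atan2(-1.5980,-3.2319) = -153.6904°; ψ = atan2(3.0000,1.9998) = 56.3129°
θ_1 = β − ψ = -210.0033°
θ_3 = φ − θ_1 − θ_2 = -30.0010° (wrapped to (-180°,180°])

149.997 90.004 -30.001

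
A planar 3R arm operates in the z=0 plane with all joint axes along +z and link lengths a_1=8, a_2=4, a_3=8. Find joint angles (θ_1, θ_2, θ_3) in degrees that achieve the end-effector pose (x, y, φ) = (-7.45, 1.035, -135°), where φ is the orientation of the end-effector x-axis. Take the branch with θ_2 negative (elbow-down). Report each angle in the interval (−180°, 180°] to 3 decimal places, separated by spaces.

135.001 -120.004 -149.997

wrist centre = target − a_3·(cos φ, sin φ) = (-1.7931, 6.6919)
cos θ_2 = (47.9963−8²−4²)/(2·8·4) = -0.5001; θ_2 = -120.0038° (elbow-down)
β = atan2(6.6919,-1.7931) = 105.0005°; ψ = atan2(-3.4640,5.9998) = -30.0000°
θ_1 = β − ψ = 135.0005°
θ_3 = φ − θ_1 − θ_2 = -149.9967° (wrapped to (-180°,180°])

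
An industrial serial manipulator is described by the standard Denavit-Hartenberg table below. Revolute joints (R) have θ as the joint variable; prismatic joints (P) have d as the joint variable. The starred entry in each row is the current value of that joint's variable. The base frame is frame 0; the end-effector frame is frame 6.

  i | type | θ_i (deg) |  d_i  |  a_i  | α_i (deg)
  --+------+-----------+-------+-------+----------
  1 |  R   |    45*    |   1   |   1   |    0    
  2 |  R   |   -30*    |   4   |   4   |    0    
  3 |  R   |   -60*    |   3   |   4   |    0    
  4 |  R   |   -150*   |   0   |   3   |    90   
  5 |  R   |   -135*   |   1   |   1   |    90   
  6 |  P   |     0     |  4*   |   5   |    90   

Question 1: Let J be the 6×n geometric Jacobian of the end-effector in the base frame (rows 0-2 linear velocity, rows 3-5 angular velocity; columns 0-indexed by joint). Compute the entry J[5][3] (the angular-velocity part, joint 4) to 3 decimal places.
1.000

axis z_3 = (0.0000,0.0000,1.0000); lever o_n−o_3 = (4.1912,-0.0877,-1.4142)
cross product → J_v[:, 3] = (0.0877,4.1912,-0.0000)
J_ω[:, 3] = z_3
entry J[5][3] = 1.0000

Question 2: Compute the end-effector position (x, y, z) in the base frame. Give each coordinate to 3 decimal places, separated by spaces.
11.590 -1.174 6.586

after link 1: o_1 = (0.7071, 0.7071, 1.0000)
after link 2: o_2 = (4.5708, 1.7424, 5.0000)
after link 3: o_3 = (7.3992, -1.0860, 8.0000)
after link 4: o_4 = (4.5015, -0.3096, 8.0000)
after link 5: o_5 = (5.4433, 0.4733, 7.2929)
after link 6: o_6 = (11.5904, -1.1738, 6.5858)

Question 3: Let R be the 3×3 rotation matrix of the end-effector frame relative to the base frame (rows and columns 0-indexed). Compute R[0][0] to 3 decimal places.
End-effector x-axis (col 0 of R) = (0.6830,-0.1830,-0.7071)
R[0][0] = 0.6830

0.683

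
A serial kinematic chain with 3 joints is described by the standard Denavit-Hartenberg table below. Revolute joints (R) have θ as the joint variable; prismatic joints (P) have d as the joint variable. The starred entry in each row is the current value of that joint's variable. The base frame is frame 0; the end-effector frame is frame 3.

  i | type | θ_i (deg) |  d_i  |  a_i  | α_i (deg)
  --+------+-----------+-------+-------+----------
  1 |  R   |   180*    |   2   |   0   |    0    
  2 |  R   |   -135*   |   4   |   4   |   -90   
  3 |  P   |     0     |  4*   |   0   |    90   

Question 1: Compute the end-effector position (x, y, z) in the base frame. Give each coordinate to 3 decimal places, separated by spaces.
0.000 5.657 6.000

after link 1: o_1 = (0.0000, 0.0000, 2.0000)
after link 2: o_2 = (2.8284, 2.8284, 6.0000)
after link 3: o_3 = (0.0000, 5.6569, 6.0000)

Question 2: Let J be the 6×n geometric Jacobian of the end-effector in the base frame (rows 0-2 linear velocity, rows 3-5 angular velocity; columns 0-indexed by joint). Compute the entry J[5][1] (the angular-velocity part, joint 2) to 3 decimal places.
1.000

axis z_1 = (0.0000,0.0000,1.0000); lever o_n−o_1 = (0.0000,5.6569,4.0000)
cross product → J_v[:, 1] = (-5.6569,0.0000,0.0000)
J_ω[:, 1] = z_1
entry J[5][1] = 1.0000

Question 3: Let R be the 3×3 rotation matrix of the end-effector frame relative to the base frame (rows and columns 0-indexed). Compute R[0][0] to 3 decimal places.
0.707

End-effector x-axis (col 0 of R) = (0.7071,0.7071,0.0000)
R[0][0] = 0.7071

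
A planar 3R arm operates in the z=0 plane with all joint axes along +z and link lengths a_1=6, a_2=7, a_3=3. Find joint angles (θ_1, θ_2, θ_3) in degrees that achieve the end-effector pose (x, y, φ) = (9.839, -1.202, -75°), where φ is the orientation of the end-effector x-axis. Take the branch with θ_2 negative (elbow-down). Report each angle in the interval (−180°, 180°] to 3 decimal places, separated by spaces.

wrist centre = target − a_3·(cos φ, sin φ) = (9.0625, 1.6958)
cos θ_2 = (85.0053−6²−7²)/(2·6·7) = 0.0001; θ_2 = -89.9964° (elbow-down)
β = atan2(1.6958,9.0625) = 10.5986°; ψ = atan2(-7.0000,6.0004) = -49.3966°
θ_1 = β − ψ = 59.9952°
θ_3 = φ − θ_1 − θ_2 = -44.9988° (wrapped to (-180°,180°])

59.995 -89.996 -44.999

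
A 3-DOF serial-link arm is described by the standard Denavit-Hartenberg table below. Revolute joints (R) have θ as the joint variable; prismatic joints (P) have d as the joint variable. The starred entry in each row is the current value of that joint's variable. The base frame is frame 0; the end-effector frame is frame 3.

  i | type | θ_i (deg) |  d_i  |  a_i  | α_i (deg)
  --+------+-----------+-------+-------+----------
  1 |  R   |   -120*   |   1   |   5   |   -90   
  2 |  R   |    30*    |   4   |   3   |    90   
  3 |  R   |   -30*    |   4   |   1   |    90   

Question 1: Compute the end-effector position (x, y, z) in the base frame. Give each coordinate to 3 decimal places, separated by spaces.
after link 1: o_1 = (-2.5000, -4.3301, 1.0000)
after link 2: o_2 = (-0.3349, -8.5801, -0.5000)
after link 3: o_3 = (-2.1429, -10.7117, 2.5311)

-2.143 -10.712 2.531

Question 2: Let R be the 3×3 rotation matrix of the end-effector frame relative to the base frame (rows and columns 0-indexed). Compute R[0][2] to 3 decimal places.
-0.533

End-effector z-axis (col 2 of R) = (-0.5335,0.8080,0.2500)
R[0][2] = -0.5335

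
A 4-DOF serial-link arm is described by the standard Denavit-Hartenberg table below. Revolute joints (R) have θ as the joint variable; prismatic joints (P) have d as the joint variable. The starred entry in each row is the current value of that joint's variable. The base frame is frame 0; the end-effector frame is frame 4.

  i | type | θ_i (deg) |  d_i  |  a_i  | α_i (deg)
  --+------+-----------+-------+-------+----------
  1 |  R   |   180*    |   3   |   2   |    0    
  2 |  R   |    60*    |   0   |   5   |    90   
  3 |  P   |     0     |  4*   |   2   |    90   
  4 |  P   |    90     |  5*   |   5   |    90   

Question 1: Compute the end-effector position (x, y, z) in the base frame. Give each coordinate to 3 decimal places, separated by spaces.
-13.294 -1.562 -2.000

after link 1: o_1 = (-2.0000, 0.0000, 3.0000)
after link 2: o_2 = (-4.5000, -4.3301, 3.0000)
after link 3: o_3 = (-8.9641, -4.0622, 3.0000)
after link 4: o_4 = (-13.2942, -1.5622, -2.0000)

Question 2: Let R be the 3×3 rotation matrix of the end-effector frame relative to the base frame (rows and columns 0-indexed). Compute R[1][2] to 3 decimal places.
-0.866

End-effector z-axis (col 2 of R) = (-0.5000,-0.8660,-0.0000)
R[1][2] = -0.8660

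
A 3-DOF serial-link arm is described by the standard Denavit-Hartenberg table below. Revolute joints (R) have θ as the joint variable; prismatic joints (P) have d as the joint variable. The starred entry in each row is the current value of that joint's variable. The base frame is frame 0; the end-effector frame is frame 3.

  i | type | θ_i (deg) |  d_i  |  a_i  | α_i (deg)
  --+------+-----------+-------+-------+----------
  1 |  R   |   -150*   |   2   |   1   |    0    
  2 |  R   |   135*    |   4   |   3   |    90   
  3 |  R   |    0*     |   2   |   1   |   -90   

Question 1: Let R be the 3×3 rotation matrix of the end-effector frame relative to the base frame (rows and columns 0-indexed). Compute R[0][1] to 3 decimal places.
End-effector y-axis (col 1 of R) = (0.2588,0.9659,0.0000)
R[0][1] = 0.2588

0.259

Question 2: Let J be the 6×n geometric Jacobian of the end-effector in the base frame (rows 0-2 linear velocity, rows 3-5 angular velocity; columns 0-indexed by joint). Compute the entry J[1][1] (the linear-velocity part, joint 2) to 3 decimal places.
axis z_1 = (0.0000,0.0000,1.0000); lever o_n−o_1 = (3.3461,-2.9671,4.0000)
cross product → J_v[:, 1] = (2.9671,3.3461,-0.0000)
J_ω[:, 1] = z_1
entry J[1][1] = 3.3461

3.346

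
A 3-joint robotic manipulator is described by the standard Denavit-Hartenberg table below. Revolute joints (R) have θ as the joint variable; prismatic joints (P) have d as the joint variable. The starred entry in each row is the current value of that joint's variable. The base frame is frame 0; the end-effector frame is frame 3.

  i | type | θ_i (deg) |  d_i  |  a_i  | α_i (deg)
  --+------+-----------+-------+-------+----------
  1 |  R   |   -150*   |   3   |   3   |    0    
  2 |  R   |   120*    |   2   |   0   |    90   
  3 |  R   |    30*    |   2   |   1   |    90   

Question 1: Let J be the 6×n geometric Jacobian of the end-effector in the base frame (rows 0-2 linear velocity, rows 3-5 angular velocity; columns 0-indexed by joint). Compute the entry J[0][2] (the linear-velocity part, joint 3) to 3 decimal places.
-0.433

axis z_2 = (-0.5000,-0.8660,0.0000); lever o_n−o_2 = (-0.2500,-2.1651,0.5000)
cross product → J_v[:, 2] = (-0.4330,0.2500,0.8660)
J_ω[:, 2] = z_2
entry J[0][2] = -0.4330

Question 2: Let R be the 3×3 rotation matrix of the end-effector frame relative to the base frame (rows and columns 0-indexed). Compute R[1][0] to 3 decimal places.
-0.433

End-effector x-axis (col 0 of R) = (0.7500,-0.4330,0.5000)
R[1][0] = -0.4330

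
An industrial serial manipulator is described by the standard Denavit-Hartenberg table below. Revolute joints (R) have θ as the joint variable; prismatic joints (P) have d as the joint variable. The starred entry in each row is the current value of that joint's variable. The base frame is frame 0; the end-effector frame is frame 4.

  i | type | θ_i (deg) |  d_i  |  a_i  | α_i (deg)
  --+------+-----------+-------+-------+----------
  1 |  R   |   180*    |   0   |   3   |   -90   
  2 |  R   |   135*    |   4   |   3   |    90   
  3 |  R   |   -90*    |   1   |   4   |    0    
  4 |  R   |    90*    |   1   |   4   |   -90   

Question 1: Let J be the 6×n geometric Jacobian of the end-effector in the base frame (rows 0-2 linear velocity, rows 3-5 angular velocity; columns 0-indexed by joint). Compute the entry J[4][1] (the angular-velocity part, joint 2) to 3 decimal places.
-1.000

axis z_1 = (-0.0000,-1.0000,0.0000); lever o_n−o_1 = (3.5355,-0.0000,-6.3640)
cross product → J_v[:, 1] = (6.3640,-0.0000,3.5355)
J_ω[:, 1] = z_1
entry J[4][1] = -1.0000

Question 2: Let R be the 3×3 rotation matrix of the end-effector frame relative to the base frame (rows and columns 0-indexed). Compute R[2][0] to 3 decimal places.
End-effector x-axis (col 0 of R) = (0.7071,-0.0000,-0.7071)
R[2][0] = -0.7071

-0.707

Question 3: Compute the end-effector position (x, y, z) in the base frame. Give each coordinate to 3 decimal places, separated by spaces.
0.536 -0.000 -6.364

after link 1: o_1 = (-3.0000, 0.0000, 0.0000)
after link 2: o_2 = (-0.8787, -4.0000, -2.1213)
after link 3: o_3 = (-1.5858, -0.0000, -2.8284)
after link 4: o_4 = (0.5355, -0.0000, -6.3640)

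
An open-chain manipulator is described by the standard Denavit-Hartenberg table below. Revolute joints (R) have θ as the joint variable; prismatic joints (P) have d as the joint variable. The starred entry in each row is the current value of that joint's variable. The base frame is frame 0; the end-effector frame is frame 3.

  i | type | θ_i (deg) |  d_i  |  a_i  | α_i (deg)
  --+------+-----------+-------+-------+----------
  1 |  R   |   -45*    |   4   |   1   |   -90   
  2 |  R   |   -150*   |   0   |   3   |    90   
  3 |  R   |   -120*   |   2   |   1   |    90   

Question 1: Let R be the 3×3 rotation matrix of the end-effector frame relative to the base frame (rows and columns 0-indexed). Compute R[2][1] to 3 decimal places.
End-effector y-axis (col 1 of R) = (-0.3536,0.3536,-0.8660)
R[2][1] = -0.8660

-0.866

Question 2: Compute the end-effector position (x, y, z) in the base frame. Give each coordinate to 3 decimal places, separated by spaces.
-2.143 0.919 3.518

after link 1: o_1 = (0.7071, -0.7071, 4.0000)
after link 2: o_2 = (-1.1300, 1.1300, 5.5000)
after link 3: o_3 = (-2.1433, 0.9186, 3.5179)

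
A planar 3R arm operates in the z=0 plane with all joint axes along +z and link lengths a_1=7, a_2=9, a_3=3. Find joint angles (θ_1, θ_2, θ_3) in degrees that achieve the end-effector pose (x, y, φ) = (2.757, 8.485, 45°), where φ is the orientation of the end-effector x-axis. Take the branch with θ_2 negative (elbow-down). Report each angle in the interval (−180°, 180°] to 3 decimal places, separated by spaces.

wrist centre = target − a_3·(cos φ, sin φ) = (0.6357, 6.3637)
cos θ_2 = (40.9005−7²−9²)/(2·7·9) = -0.7071; θ_2 = -135.0026° (elbow-down)
β = atan2(6.3637,0.6357) = 84.2955°; ψ = atan2(-6.3637,0.6358) = -84.2949°
θ_1 = β − ψ = 168.5904°
θ_3 = φ − θ_1 − θ_2 = 11.4121° (wrapped to (-180°,180°])

168.590 -135.003 11.412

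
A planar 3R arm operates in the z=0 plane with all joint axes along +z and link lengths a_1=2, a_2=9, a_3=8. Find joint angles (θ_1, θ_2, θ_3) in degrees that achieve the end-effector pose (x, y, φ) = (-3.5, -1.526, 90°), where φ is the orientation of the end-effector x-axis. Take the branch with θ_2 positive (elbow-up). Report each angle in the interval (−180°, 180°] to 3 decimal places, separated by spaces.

wrist centre = target − a_3·(cos φ, sin φ) = (-3.5000, -9.5260)
cos θ_2 = (102.9947−2²−9²)/(2·2·9) = 0.4999; θ_2 = 60.0098° (elbow-up)
β = atan2(-9.5260,-3.5000) = -110.1741°; ψ = atan2(7.7950,6.4987) = 50.1821°
θ_1 = β − ψ = -160.3562°
θ_3 = φ − θ_1 − θ_2 = -169.6536° (wrapped to (-180°,180°])

-160.356 60.010 -169.654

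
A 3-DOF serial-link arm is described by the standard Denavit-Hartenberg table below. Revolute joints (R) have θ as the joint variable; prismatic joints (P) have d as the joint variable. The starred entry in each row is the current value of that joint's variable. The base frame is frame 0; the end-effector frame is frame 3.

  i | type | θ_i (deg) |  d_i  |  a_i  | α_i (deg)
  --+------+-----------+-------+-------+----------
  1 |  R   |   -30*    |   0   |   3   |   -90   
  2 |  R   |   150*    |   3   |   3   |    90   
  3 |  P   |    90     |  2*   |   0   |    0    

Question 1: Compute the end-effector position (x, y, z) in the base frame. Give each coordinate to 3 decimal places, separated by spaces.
after link 1: o_1 = (2.5981, -1.5000, 0.0000)
after link 2: o_2 = (1.8481, 2.3971, -1.5000)
after link 3: o_3 = (2.7141, 1.8971, -3.2321)

2.714 1.897 -3.232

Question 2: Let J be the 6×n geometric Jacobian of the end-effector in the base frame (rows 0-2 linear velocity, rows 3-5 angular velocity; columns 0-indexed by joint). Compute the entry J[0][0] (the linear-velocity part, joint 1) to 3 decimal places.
axis z_0 = ẑ; lever o_n−o_0 = (2.7141,1.8971,-3.2321)
cross product → J_v[:, 0] = (-1.8971,2.7141,0.0000)
J_ω[:, 0] = z_0
entry J[0][0] = -1.8971

-1.897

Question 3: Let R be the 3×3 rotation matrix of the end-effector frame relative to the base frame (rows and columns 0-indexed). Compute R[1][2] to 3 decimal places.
End-effector z-axis (col 2 of R) = (0.4330,-0.2500,-0.8660)
R[1][2] = -0.2500

-0.250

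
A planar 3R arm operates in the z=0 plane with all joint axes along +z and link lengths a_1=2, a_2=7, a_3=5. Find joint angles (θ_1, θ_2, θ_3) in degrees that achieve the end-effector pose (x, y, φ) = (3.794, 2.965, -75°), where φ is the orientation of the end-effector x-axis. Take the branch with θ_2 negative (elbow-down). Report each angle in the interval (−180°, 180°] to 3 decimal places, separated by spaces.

119.990 -59.986 -135.004

wrist centre = target − a_3·(cos φ, sin φ) = (2.4999, 7.7946)
cos θ_2 = (67.0058−2²−7²)/(2·2·7) = 0.5002; θ_2 = -59.9864° (elbow-down)
β = atan2(7.7946,2.4999) = 72.2178°; ψ = atan2(-6.0613,5.5014) = -47.7723°
θ_1 = β − ψ = 119.9901°
θ_3 = φ − θ_1 − θ_2 = -135.0037° (wrapped to (-180°,180°])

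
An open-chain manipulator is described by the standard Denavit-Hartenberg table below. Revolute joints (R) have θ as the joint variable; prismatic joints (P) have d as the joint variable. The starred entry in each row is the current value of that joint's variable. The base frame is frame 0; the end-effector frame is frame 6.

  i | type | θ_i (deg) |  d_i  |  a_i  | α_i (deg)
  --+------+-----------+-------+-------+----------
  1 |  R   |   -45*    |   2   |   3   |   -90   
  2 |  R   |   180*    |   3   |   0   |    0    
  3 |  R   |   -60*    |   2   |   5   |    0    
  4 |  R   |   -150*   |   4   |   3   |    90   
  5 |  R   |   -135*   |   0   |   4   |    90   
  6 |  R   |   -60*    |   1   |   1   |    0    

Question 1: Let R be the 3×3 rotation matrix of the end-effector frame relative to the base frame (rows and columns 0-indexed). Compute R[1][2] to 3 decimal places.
0.933

End-effector z-axis (col 2 of R) = (0.0670,0.9330,-0.3536)
R[1][2] = 0.9330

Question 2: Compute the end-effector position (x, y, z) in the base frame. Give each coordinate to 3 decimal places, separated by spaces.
after link 1: o_1 = (2.1213, -2.1213, 2.0000)
after link 2: o_2 = (4.2426, 0.0000, 2.0000)
after link 3: o_3 = (3.8891, 3.1820, -2.3301)
after link 4: o_4 = (8.5546, 4.1733, -0.8301)
after link 5: o_5 = (4.8226, 3.9053, -2.2443)
after link 6: o_6 = (4.7292, 4.4987, -3.5247)

4.729 4.499 -3.525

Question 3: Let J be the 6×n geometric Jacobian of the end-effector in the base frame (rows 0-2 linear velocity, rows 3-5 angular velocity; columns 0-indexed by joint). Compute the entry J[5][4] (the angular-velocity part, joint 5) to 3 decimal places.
axis z_4 = (-0.3536,0.3536,0.8660); lever o_n−o_4 = (-3.8254,0.3254,-2.6945)
cross product → J_v[:, 4] = (-1.2345,-4.2655,1.2374)
J_ω[:, 4] = z_4
entry J[5][4] = 0.8660

0.866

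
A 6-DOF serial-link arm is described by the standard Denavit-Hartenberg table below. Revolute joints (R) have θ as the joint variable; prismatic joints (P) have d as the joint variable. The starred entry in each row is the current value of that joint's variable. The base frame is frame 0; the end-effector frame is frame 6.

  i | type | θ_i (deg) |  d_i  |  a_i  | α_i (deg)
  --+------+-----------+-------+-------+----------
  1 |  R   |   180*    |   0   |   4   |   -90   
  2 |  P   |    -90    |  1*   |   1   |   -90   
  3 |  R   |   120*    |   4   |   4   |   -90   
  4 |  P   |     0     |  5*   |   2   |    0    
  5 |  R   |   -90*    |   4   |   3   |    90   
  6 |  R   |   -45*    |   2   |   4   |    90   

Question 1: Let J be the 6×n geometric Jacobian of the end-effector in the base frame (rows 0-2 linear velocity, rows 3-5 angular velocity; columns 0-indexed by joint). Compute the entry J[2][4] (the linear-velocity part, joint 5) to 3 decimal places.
axis z_4 = (-0.0000,-0.5000,-0.8660); lever o_n−o_4 = (-5.8284,-2.3178,-0.0146)
cross product → J_v[:, 4] = (-2.0000,5.0476,-2.9142)
J_ω[:, 4] = z_4
entry J[2][4] = -2.9142

-2.914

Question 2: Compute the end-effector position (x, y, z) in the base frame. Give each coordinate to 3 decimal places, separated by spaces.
after link 1: o_1 = (-4.0000, 0.0000, 0.0000)
after link 2: o_2 = (-4.0000, -1.0000, 1.0000)
after link 3: o_3 = (-8.0000, 2.4641, -1.0000)
after link 4: o_4 = (-8.0000, 1.6962, -6.3301)
after link 5: o_5 = (-11.0000, -0.3038, -9.7942)
after link 6: o_6 = (-13.8284, -0.6217, -6.3447)

-13.828 -0.622 -6.345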